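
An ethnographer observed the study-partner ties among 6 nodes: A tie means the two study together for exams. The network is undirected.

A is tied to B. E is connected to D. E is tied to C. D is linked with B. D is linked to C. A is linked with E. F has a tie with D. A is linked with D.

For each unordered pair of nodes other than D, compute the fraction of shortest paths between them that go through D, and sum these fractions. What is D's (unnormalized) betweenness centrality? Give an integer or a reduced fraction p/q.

6

Pairs whose geodesics pass through D — B–E: 1/2; B–F: 1; B–C: 1; A–F: 1; A–C: 1/2; E–F: 1; F–C: 1.
All other pairs contribute 0.
Summing the contributions gives betweenness(D) = 6.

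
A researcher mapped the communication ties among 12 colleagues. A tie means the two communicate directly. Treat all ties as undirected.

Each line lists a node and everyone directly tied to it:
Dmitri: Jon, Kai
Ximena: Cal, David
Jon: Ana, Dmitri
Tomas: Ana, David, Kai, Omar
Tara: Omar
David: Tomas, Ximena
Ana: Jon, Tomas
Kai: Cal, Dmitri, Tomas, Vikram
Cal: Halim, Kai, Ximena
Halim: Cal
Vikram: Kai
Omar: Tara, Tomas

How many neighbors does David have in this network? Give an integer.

2

David is directly tied to Tomas and Ximena. That is 2 neighbors, so the degree of David is 2.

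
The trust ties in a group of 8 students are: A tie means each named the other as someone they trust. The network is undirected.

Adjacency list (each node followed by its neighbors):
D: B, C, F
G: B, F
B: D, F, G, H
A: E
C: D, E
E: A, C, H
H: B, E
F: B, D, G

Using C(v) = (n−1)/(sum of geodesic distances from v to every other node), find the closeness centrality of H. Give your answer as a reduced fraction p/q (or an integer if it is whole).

7/12

Distances from H: A:2, B:1, C:2, D:2, E:1, F:2, G:2. Sum = 12.
n = 8, so closeness = 7/12.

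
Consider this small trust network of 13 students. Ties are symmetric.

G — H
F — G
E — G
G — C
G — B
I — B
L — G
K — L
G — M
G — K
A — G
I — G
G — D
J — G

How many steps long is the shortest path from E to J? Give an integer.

One shortest route is E – G – J, which uses 2 edges, and E and J are not directly tied, so nothing shorter exists. So d(E,J) = 2.

2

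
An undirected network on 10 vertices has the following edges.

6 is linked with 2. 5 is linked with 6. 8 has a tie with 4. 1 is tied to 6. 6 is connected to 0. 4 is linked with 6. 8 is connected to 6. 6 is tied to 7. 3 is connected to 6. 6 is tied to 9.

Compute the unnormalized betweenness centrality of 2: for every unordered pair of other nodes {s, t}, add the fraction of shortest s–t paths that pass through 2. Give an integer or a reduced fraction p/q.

No shortest path between any pair of other nodes passes through 2.
Summing the contributions gives betweenness(2) = 0.

0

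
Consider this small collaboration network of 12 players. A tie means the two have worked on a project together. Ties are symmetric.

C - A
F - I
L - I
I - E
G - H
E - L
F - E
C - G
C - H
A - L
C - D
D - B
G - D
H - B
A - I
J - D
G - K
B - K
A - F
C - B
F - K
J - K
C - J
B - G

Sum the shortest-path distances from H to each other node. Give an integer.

Distances from H: A:2, B:1, C:1, D:2, E:4, F:3, G:1, I:3, J:2, K:2, L:3.
Sum = 2 + 1 + 1 + 2 + 4 + 3 + 1 + 3 + 2 + 2 + 3 = 24.

24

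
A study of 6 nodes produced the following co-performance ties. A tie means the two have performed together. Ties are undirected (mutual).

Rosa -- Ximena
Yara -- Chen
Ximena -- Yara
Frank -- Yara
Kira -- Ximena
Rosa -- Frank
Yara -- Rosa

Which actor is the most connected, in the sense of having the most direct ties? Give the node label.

Yara

Degrees — Chen:1, Frank:2, Kira:1, Rosa:3, Ximena:3, Yara:4.
The maximum is 4, attained only by Yara.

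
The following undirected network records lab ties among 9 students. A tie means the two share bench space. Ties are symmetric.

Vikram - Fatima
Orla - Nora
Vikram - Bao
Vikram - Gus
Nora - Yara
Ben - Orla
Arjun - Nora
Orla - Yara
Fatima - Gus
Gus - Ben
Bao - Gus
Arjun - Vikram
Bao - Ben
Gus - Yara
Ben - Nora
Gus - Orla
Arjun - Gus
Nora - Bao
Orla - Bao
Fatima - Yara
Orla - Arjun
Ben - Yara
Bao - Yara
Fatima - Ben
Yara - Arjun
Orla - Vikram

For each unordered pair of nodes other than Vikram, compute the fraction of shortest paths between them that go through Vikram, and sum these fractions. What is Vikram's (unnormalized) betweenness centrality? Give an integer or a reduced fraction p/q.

Pairs whose geodesics pass through Vikram — Fatima–Arjun: 1/3; Fatima–Bao: 1/4; Fatima–Orla: 1/4; Arjun–Bao: 1/5.
All other pairs contribute 0.
Summing the contributions gives betweenness(Vikram) = 31/30.

31/30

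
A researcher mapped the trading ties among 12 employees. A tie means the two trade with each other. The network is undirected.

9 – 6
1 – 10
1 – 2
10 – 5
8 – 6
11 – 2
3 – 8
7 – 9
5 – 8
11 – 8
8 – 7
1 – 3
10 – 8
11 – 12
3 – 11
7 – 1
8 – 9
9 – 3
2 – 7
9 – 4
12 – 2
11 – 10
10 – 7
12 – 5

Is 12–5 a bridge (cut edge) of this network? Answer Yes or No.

No

Even without that edge, 12 still reaches 5 via 12 – 11 – 8 – 5, so the network stays connected. Not a bridge.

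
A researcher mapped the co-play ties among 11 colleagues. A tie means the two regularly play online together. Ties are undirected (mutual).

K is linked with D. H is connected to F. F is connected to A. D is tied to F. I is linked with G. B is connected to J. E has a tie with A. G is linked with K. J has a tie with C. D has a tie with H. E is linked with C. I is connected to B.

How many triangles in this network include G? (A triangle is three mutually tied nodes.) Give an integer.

G's neighbors are I and K, but none of them are tied to each other, so no triangle contains G.

0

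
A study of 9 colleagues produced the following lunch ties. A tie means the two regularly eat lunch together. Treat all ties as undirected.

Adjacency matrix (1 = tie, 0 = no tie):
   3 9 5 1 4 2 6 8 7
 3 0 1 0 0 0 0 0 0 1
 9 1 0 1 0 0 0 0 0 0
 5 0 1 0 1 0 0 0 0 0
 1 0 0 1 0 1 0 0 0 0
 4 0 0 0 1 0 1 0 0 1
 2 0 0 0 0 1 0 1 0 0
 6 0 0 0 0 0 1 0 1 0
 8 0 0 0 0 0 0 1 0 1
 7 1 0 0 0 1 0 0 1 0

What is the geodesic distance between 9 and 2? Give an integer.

One shortest route is 9 – 3 – 7 – 4 – 2, which uses 4 edges, and at distance 3 from 9 we only reach {4, 8}, which does not include 2. So d(9,2) = 4.

4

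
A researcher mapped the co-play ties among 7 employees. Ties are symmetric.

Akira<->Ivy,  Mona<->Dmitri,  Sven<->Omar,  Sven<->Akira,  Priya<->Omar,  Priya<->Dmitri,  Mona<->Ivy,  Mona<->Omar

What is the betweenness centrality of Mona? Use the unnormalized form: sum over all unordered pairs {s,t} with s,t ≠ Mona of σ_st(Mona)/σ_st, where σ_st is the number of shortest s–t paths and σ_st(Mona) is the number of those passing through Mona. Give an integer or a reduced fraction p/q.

Pairs whose geodesics pass through Mona — Dmitri–Omar: 1/2; Dmitri–Sven: 1/2; Dmitri–Akira: 1; Dmitri–Ivy: 1; Priya–Ivy: 2/2; Omar–Ivy: 1.
All other pairs contribute 0.
Summing the contributions gives betweenness(Mona) = 5.

5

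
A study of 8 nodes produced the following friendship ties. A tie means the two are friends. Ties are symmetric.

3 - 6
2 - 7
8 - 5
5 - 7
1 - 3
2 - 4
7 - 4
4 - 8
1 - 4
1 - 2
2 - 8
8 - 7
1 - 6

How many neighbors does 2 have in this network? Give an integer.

4

2 is directly tied to 1, 4, 7, and 8. That is 4 neighbors, so the degree of 2 is 4.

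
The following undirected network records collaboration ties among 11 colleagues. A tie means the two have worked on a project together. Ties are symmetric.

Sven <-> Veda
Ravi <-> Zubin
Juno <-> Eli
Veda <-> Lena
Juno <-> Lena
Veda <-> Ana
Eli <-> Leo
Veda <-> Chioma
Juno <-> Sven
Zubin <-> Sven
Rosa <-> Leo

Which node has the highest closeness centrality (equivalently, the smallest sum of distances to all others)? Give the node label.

Sven

Farness (sum of distances to all others) for each node — Ana:32, Chioma:32, Eli:26, Juno:21, Lena:24, Leo:33, Ravi:36, Rosa:42, Sven:20, Veda:23, Zubin:27.
The smallest farness is 20, for Sven, so Sven has the highest closeness.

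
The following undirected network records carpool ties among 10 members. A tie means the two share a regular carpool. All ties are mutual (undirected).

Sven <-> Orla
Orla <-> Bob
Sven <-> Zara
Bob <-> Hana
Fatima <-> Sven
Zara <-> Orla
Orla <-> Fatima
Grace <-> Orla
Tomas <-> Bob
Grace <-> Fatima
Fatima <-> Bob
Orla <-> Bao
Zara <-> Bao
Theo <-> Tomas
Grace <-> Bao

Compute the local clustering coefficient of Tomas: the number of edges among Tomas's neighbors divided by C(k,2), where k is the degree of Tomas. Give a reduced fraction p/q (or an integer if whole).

0

Tomas's neighbors: Bob and Theo (k = 2).
Possible neighbor pairs: C(2,2) = 1. Edges among them: none → e = 0.
Clustering(Tomas) = 0/1.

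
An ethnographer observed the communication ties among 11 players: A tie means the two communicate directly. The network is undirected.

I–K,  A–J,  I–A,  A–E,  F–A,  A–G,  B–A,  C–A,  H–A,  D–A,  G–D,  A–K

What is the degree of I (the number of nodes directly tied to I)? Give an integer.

I is directly tied to A and K. That is 2 neighbors, so the degree of I is 2.

2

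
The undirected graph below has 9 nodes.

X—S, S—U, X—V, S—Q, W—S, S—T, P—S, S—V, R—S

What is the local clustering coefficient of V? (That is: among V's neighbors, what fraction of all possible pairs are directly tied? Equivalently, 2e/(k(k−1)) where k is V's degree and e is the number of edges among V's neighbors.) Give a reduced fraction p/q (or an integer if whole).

V's neighbors: S and X (k = 2).
Possible neighbor pairs: C(2,2) = 1. Edges among them: S–X → e = 1.
Clustering(V) = 1/1.

1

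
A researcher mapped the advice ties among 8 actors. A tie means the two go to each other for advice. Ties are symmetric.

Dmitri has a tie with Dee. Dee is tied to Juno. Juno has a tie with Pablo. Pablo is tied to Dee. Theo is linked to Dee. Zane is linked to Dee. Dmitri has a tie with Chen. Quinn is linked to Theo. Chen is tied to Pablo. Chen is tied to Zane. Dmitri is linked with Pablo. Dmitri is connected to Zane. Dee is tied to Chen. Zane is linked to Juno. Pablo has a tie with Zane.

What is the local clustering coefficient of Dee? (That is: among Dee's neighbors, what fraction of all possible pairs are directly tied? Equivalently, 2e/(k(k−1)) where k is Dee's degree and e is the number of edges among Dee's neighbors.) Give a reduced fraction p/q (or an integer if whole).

8/15

Dee's neighbors: Chen, Dmitri, Juno, Pablo, Theo, and Zane (k = 6).
Possible neighbor pairs: C(6,2) = 15. Edges among them: Chen–Dmitri, Chen–Pablo, Chen–Zane, Dmitri–Pablo, Dmitri–Zane, Juno–Pablo, Juno–Zane, Pablo–Zane → e = 8.
Clustering(Dee) = 8/15.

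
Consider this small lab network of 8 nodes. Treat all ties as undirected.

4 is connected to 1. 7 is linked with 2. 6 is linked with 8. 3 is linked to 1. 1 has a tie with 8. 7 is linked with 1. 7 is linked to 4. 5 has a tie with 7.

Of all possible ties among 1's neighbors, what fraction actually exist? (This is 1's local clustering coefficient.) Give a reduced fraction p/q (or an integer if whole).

1/6

1's neighbors: 3, 4, 7, and 8 (k = 4).
Possible neighbor pairs: C(4,2) = 6. Edges among them: 4–7 → e = 1.
Clustering(1) = 1/6.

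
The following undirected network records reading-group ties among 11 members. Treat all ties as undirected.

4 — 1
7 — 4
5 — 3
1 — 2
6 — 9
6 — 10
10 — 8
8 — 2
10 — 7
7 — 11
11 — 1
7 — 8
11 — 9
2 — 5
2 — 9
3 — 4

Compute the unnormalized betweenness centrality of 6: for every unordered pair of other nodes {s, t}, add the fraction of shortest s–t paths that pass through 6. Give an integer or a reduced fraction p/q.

Pairs whose geodesics pass through 6 — 10–9: 1.
All other pairs contribute 0.
Summing the contributions gives betweenness(6) = 1.

1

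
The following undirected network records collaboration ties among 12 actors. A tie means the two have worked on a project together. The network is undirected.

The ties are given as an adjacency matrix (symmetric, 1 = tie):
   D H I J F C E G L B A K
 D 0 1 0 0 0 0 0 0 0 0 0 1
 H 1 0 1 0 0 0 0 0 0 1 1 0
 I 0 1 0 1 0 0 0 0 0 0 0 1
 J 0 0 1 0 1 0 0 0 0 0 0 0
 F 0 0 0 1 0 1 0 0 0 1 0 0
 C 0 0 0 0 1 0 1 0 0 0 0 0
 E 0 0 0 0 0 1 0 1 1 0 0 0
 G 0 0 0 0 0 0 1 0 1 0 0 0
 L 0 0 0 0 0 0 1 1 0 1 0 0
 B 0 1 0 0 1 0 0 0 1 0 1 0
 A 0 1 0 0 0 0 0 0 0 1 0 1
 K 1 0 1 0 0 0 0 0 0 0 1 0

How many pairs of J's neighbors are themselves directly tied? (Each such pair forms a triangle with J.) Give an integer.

0

J's neighbors are F and I, but none of them are tied to each other, so no triangle contains J.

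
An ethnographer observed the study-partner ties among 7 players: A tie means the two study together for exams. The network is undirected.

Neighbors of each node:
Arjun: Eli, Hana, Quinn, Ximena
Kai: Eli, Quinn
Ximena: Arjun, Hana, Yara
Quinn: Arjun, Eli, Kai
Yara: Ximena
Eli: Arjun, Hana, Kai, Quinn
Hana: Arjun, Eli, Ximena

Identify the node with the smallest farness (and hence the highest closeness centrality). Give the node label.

Arjun

Farness (sum of distances to all others) for each node — Arjun:8, Eli:9, Hana:9, Kai:13, Quinn:10, Ximena:10, Yara:15.
The smallest farness is 8, for Arjun, so Arjun has the highest closeness.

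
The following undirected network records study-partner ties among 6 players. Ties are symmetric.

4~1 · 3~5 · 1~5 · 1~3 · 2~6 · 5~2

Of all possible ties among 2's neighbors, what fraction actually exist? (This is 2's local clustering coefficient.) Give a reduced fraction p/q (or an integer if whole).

0

2's neighbors: 5 and 6 (k = 2).
Possible neighbor pairs: C(2,2) = 1. Edges among them: none → e = 0.
Clustering(2) = 0/1.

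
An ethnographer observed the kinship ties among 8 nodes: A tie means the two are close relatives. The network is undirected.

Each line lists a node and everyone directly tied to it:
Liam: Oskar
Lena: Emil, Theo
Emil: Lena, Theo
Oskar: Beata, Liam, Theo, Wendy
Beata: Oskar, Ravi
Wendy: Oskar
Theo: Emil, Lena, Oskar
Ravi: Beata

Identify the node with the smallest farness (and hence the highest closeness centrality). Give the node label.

Oskar

Farness (sum of distances to all others) for each node — Beata:14, Emil:17, Lena:17, Liam:16, Oskar:10, Ravi:20, Theo:12, Wendy:16.
The smallest farness is 10, for Oskar, so Oskar has the highest closeness.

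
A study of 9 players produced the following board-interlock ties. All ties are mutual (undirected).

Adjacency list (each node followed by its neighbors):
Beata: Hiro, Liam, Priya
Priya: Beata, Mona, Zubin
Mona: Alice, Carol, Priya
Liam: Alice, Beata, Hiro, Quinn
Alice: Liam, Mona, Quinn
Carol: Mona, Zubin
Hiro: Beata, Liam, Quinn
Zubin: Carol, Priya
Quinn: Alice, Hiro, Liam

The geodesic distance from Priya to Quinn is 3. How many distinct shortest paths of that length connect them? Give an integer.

3

The shortest distance is 3. The length-3 paths are: Priya–Beata–Liam–Quinn; Priya–Mona–Alice–Quinn; Priya–Beata–Hiro–Quinn.
That gives 3 distinct shortest paths.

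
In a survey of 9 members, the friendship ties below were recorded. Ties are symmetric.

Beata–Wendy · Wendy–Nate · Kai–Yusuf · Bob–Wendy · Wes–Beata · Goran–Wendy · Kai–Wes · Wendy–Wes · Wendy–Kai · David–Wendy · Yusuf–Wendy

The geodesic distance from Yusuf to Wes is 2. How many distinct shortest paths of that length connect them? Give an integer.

2

The shortest distance is 2. The length-2 paths are: Yusuf–Wendy–Wes; Yusuf–Kai–Wes.
That gives 2 distinct shortest paths.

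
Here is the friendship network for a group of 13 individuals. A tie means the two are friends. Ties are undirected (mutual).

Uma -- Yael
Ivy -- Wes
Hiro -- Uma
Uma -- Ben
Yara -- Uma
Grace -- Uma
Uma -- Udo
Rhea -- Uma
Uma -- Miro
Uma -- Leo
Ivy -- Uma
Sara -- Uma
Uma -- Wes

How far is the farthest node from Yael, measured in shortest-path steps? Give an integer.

Distances from Yael: Ben:2, Grace:2, Hiro:2, Ivy:2, Leo:2, Miro:2, Rhea:2, Sara:2, Udo:2, Uma:1, Wes:2, Yara:2.
The largest is 2 (to Udo, Wes, Leo, Yara, Ivy, Grace, Hiro, Rhea, Ben, Sara, and Miro), so the eccentricity of Yael is 2.

2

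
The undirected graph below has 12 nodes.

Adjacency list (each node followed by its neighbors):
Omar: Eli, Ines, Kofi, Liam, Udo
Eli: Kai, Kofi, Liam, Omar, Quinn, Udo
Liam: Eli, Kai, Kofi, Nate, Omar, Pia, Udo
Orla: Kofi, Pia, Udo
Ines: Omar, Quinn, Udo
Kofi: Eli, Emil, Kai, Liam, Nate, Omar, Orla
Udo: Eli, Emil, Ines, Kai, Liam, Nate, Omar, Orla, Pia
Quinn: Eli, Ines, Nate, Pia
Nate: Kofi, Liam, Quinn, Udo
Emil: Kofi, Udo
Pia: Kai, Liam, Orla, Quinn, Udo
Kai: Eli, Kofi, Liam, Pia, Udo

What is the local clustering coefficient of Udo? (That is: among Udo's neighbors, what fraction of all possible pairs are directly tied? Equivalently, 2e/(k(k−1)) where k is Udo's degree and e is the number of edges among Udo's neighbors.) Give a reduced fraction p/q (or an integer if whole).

5/18

Udo's neighbors: Eli, Emil, Ines, Kai, Liam, Nate, Omar, Orla, and Pia (k = 9).
Possible neighbor pairs: C(9,2) = 36. Edges among them: Eli–Kai, Eli–Liam, Eli–Omar, Ines–Omar, Kai–Liam, Kai–Pia, Liam–Nate, Liam–Omar, Liam–Pia, Orla–Pia → e = 10.
Clustering(Udo) = 10/36 = 5/18.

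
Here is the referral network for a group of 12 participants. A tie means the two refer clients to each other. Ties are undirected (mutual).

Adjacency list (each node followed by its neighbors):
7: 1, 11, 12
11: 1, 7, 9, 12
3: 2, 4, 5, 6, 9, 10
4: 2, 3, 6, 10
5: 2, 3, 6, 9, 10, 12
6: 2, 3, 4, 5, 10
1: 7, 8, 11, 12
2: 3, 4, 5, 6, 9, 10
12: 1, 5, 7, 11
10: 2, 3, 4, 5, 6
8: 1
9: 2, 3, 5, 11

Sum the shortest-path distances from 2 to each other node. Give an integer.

Distances from 2: 1:3, 3:1, 4:1, 5:1, 6:1, 7:3, 8:4, 9:1, 10:1, 11:2, 12:2.
Sum = 3 + 1 + 1 + 1 + 1 + 3 + 4 + 1 + 1 + 2 + 2 = 20.

20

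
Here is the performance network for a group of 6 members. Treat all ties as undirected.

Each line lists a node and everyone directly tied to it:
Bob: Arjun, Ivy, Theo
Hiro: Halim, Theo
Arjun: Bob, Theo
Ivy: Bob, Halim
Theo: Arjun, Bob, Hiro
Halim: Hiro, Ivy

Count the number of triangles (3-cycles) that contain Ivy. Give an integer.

Ivy's neighbors are Bob and Halim, but none of them are tied to each other, so no triangle contains Ivy.

0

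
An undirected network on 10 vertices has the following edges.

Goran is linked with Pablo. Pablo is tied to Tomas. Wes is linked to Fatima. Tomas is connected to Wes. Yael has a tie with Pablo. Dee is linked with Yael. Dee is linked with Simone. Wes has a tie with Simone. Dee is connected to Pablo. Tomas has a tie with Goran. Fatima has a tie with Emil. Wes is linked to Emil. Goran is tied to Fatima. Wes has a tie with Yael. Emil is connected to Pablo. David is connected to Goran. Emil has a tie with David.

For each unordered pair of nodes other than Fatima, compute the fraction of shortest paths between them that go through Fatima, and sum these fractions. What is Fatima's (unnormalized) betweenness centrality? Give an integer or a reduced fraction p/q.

7/6

Pairs whose geodesics pass through Fatima — Emil–Goran: 1/3; Goran–Simone: 1/3; Goran–Wes: 1/2.
All other pairs contribute 0.
Summing the contributions gives betweenness(Fatima) = 7/6.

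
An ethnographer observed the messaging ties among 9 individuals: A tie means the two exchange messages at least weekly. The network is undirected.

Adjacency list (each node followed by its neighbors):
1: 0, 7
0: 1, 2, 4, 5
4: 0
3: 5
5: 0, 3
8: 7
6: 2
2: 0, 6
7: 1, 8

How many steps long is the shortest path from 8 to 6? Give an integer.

5

One shortest route is 8 – 7 – 1 – 0 – 2 – 6, which uses 5 edges, and at distance 4 from 8 we only reach {2, 4, 5}, which does not include 6. So d(8,6) = 5.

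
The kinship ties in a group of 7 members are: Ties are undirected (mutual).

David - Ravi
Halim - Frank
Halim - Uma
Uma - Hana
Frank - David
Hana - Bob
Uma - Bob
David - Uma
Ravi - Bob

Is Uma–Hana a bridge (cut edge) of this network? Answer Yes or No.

Even without that edge, Uma still reaches Hana via Uma – Bob – Hana, so the network stays connected. Not a bridge.

No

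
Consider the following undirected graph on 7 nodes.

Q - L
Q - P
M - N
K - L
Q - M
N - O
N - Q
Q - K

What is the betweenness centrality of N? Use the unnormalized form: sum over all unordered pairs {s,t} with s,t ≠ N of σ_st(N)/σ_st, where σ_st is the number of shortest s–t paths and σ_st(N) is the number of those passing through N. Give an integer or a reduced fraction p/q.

Pairs whose geodesics pass through N — Q–O: 1; M–O: 1; P–O: 1; L–O: 1; O–K: 1.
All other pairs contribute 0.
Summing the contributions gives betweenness(N) = 5.

5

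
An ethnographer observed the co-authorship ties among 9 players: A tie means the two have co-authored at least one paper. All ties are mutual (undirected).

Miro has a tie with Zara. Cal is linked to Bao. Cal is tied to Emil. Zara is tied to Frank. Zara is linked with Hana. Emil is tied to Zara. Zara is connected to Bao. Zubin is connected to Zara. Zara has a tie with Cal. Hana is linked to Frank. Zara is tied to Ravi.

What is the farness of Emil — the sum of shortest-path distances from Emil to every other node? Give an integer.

Distances from Emil: Bao:2, Cal:1, Frank:2, Hana:2, Miro:2, Ravi:2, Zara:1, Zubin:2.
Sum = 2 + 1 + 2 + 2 + 2 + 2 + 1 + 2 = 14.

14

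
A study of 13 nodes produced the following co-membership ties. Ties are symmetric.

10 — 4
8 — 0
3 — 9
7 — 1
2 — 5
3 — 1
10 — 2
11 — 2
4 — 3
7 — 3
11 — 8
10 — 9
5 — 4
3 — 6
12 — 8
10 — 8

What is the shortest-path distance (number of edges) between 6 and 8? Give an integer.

4

One shortest route is 6 – 3 – 4 – 10 – 8, which uses 4 edges, and at distance 3 from 6 we only reach {5, 10}, which does not include 8. So d(6,8) = 4.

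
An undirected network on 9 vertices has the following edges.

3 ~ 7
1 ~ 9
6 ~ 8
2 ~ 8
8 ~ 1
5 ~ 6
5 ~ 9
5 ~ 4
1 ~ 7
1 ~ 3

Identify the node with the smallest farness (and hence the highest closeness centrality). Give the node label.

1

Farness (sum of distances to all others) for each node — 1:13, 2:21, 3:19, 4:23, 5:16, 6:16, 7:19, 8:14, 9:15.
The smallest farness is 13, for 1, so 1 has the highest closeness.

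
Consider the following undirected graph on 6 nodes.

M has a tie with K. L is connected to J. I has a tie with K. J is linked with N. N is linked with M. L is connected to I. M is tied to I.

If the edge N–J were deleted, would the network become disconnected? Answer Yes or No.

No

Even without that edge, N still reaches J via N – M – I – L – J, so the network stays connected. Not a bridge.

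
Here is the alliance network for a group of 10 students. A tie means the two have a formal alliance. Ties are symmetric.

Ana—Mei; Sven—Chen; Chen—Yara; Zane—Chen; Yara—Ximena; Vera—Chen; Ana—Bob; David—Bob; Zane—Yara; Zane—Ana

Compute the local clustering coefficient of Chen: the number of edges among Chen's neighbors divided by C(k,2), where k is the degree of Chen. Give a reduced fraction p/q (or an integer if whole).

Chen's neighbors: Sven, Vera, Yara, and Zane (k = 4).
Possible neighbor pairs: C(4,2) = 6. Edges among them: Yara–Zane → e = 1.
Clustering(Chen) = 1/6.

1/6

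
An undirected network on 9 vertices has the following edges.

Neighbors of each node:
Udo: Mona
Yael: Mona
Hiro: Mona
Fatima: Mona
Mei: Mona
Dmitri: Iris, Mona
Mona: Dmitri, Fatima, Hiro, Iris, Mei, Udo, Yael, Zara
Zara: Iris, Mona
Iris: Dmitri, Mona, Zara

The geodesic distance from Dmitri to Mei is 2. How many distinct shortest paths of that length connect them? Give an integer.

1

The shortest distance is 2, and the only length-2 path is Dmitri–Mona–Mei. So there is exactly 1 shortest path.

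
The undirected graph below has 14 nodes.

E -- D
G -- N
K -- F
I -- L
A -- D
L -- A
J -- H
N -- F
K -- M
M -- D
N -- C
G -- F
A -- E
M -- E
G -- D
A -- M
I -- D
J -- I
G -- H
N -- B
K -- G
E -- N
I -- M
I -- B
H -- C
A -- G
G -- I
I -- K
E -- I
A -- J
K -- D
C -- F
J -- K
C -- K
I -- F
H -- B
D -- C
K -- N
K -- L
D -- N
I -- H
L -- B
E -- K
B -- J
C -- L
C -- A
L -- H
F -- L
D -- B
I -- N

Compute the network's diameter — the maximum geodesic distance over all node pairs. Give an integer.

Eccentricity of each node (its greatest distance to any other): A:2, B:2, C:2, D:2, E:2, F:2, G:2, H:2, I:2, J:2, K:2, L:2, M:2, N:2.
The maximum eccentricity is 2, realized for instance by the pair L–N via L – K – N. So the diameter is 2.

2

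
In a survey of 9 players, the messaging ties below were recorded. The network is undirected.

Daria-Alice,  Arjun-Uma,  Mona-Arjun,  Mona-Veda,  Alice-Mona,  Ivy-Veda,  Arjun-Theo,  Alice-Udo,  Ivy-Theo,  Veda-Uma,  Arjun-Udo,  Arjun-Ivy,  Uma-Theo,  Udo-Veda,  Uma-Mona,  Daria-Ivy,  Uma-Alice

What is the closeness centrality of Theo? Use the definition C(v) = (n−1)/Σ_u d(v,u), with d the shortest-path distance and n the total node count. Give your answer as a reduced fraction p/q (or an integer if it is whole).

8/13

Distances from Theo: Alice:2, Arjun:1, Daria:2, Ivy:1, Mona:2, Udo:2, Uma:1, Veda:2. Sum = 13.
n = 9, so closeness = 8/13.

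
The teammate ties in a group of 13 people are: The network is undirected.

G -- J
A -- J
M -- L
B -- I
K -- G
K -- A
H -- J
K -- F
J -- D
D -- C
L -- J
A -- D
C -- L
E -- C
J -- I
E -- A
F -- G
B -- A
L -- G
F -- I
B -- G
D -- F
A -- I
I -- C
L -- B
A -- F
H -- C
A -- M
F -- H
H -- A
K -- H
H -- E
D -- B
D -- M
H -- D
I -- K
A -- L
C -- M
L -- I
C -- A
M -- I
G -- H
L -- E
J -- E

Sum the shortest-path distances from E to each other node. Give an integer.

19

Distances from E: A:1, B:2, C:1, D:2, F:2, G:2, H:1, I:2, J:1, K:2, L:1, M:2.
Sum = 1 + 2 + 1 + 2 + 2 + 2 + 1 + 2 + 1 + 2 + 1 + 2 = 19.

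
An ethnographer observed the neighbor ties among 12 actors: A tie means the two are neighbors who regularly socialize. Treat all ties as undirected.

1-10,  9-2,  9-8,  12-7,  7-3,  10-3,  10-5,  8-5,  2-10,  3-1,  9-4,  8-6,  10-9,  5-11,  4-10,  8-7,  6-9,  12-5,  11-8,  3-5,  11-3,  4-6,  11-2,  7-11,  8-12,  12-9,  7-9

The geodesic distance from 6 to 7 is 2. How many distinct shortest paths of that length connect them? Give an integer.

2

The shortest distance is 2. The length-2 paths are: 6–8–7; 6–9–7.
That gives 2 distinct shortest paths.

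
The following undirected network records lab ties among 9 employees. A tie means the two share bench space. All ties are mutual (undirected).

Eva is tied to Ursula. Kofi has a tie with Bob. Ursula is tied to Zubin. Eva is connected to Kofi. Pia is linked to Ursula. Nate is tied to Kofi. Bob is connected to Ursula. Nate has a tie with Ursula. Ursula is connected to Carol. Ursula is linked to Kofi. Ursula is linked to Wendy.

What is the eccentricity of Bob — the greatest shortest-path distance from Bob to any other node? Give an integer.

Distances from Bob: Carol:2, Eva:2, Kofi:1, Nate:2, Pia:2, Ursula:1, Wendy:2, Zubin:2.
The largest is 2 (to Nate, Carol, Eva, Wendy, Pia, and Zubin), so the eccentricity of Bob is 2.

2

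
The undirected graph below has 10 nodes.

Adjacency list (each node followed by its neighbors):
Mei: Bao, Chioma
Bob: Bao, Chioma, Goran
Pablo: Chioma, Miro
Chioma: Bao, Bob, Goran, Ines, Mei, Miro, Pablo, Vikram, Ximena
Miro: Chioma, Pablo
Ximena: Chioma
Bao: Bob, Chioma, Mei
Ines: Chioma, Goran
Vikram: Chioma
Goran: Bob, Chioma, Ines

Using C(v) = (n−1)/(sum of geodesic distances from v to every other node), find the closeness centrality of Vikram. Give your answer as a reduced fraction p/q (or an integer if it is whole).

Distances from Vikram: Bao:2, Bob:2, Chioma:1, Goran:2, Ines:2, Mei:2, Miro:2, Pablo:2, Ximena:2. Sum = 17.
n = 10, so closeness = 9/17.

9/17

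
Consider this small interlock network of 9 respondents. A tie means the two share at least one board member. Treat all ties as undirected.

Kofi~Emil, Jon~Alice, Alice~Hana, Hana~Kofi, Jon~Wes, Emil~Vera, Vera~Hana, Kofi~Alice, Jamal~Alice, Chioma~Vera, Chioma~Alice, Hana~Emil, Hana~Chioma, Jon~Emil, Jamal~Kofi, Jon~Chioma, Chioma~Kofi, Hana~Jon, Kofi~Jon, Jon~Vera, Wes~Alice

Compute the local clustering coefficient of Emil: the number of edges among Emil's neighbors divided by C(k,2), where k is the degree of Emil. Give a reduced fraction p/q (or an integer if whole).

5/6

Emil's neighbors: Hana, Jon, Kofi, and Vera (k = 4).
Possible neighbor pairs: C(4,2) = 6. Edges among them: Hana–Jon, Hana–Kofi, Hana–Vera, Jon–Kofi, Jon–Vera → e = 5.
Clustering(Emil) = 5/6.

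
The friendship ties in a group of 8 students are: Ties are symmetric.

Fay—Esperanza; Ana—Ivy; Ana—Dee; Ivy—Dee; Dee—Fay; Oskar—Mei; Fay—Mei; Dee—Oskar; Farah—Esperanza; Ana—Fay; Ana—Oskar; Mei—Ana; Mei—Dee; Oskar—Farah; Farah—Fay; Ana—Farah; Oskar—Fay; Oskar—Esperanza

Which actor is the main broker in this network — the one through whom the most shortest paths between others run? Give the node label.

Ana

Unnormalized betweenness of each node: Ana:113/30, Dee:19/10, Esperanza:0, Farah:8/15, Fay:12/5, Ivy:0, Mei:0, Oskar:12/5.
Ana has the largest value, 113/30, making it the main broker — the node through which the most shortest paths run.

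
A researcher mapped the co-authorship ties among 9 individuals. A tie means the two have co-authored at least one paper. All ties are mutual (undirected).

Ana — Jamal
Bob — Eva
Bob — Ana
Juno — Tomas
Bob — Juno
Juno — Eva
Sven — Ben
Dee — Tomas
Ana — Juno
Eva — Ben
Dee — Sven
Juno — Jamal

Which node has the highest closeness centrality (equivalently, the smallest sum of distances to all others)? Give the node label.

Farness (sum of distances to all others) for each node — Ana:17, Ben:17, Bob:15, Dee:18, Eva:14, Jamal:18, Juno:12, Sven:20, Tomas:15.
The smallest farness is 12, for Juno, so Juno has the highest closeness.

Juno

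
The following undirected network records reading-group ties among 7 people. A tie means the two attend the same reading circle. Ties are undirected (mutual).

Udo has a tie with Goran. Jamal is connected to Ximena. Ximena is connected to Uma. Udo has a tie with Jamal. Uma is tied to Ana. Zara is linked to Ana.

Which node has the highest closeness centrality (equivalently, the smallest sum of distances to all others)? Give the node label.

Farness (sum of distances to all others) for each node — Ana:16, Goran:21, Jamal:13, Udo:16, Uma:13, Ximena:12, Zara:21.
The smallest farness is 12, for Ximena, so Ximena has the highest closeness.

Ximena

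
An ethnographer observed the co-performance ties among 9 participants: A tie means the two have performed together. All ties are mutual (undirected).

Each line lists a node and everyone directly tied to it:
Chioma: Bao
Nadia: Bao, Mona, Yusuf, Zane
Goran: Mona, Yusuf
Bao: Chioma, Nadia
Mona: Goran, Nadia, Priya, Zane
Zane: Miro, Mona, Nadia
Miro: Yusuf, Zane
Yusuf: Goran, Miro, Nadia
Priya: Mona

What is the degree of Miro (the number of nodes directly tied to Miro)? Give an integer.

2

Miro is directly tied to Yusuf and Zane. That is 2 neighbors, so the degree of Miro is 2.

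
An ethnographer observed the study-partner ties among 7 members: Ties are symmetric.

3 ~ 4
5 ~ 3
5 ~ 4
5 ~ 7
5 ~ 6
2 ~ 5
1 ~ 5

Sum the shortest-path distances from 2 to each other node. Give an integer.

Distances from 2: 1:2, 3:2, 4:2, 5:1, 6:2, 7:2.
Sum = 2 + 2 + 2 + 1 + 2 + 2 = 11.

11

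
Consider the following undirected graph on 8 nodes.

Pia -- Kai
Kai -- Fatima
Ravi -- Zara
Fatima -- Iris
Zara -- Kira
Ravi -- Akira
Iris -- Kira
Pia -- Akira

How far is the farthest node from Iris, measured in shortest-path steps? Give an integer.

Distances from Iris: Akira:4, Fatima:1, Kai:2, Kira:1, Pia:3, Ravi:3, Zara:2.
The largest is 4 (to Akira), so the eccentricity of Iris is 4.

4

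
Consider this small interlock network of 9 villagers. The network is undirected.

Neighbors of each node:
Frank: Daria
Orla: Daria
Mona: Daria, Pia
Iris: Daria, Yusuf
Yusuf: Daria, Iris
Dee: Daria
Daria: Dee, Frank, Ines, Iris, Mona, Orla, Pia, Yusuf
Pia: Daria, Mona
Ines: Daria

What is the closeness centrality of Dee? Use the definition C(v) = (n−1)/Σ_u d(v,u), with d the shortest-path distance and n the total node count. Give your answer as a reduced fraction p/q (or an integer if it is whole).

Distances from Dee: Daria:1, Frank:2, Ines:2, Iris:2, Mona:2, Orla:2, Pia:2, Yusuf:2. Sum = 15.
n = 9, so closeness = 8/15.

8/15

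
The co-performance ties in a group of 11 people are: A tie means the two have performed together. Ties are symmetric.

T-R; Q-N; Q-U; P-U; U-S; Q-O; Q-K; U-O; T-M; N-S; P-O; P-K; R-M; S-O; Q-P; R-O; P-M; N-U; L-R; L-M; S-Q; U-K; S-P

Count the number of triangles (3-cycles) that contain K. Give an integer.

3

K's neighbors: P, Q, and U.
Neighbor pairs that are themselves tied: K–P–Q; K–P–U; K–Q–U. Each forms one triangle with K, for 3 in total.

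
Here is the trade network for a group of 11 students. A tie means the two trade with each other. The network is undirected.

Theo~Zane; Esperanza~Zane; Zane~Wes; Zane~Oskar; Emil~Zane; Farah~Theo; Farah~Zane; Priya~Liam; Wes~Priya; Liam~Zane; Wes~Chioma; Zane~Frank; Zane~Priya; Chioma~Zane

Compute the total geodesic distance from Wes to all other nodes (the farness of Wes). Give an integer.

17

Distances from Wes: Chioma:1, Emil:2, Esperanza:2, Farah:2, Frank:2, Liam:2, Oskar:2, Priya:1, Theo:2, Zane:1.
Sum = 1 + 2 + 2 + 2 + 2 + 2 + 2 + 1 + 2 + 1 = 17.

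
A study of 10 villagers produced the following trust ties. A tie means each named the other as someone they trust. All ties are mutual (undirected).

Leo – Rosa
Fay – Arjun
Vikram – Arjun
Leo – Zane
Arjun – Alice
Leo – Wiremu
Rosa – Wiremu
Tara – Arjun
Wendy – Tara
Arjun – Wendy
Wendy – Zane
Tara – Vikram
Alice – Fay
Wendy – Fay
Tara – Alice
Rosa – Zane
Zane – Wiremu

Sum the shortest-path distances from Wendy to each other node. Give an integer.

14

Distances from Wendy: Alice:2, Arjun:1, Fay:1, Leo:2, Rosa:2, Tara:1, Vikram:2, Wiremu:2, Zane:1.
Sum = 2 + 1 + 1 + 2 + 2 + 1 + 2 + 2 + 1 = 14.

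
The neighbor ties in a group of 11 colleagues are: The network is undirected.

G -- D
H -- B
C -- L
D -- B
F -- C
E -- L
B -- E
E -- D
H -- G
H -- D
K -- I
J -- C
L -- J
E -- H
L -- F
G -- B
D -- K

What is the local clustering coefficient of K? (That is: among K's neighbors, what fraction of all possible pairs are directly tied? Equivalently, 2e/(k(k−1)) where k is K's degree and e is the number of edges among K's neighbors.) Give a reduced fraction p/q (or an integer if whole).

K's neighbors: D and I (k = 2).
Possible neighbor pairs: C(2,2) = 1. Edges among them: none → e = 0.
Clustering(K) = 0/1.

0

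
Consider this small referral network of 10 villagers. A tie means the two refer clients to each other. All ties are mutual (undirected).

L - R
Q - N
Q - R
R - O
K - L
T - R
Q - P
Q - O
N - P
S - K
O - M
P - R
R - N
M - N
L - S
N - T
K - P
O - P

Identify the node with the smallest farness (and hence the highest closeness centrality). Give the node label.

Farness (sum of distances to all others) for each node — K:17, L:16, M:20, N:14, O:15, P:13, Q:15, R:12, S:22, T:18.
The smallest farness is 12, for R, so R has the highest closeness.

R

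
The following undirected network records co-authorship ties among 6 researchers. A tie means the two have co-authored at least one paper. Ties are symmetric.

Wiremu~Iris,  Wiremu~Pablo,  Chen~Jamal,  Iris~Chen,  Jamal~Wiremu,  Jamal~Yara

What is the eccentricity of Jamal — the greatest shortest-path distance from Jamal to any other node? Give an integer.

Distances from Jamal: Chen:1, Iris:2, Pablo:2, Wiremu:1, Yara:1.
The largest is 2 (to Iris and Pablo), so the eccentricity of Jamal is 2.

2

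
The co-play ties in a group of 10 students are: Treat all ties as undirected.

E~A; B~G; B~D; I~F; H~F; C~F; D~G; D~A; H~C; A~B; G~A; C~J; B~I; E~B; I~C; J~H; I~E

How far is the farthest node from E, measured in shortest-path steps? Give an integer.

Distances from E: A:1, B:1, C:2, D:2, F:2, G:2, H:3, I:1, J:3.
The largest is 3 (to H and J), so the eccentricity of E is 3.

3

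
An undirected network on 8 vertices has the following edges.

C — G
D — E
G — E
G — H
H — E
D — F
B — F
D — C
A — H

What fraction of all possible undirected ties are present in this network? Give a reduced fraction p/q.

9/28

There are 9 edges and 8 nodes, so the maximum possible is C(8,2) = 28.
Density = 9/28.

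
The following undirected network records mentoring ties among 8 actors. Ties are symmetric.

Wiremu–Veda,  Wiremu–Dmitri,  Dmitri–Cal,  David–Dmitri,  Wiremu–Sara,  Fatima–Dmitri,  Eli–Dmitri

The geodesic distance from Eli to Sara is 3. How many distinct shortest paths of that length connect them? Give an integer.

1

The shortest distance is 3, and the only length-3 path is Eli–Dmitri–Wiremu–Sara. So there is exactly 1 shortest path.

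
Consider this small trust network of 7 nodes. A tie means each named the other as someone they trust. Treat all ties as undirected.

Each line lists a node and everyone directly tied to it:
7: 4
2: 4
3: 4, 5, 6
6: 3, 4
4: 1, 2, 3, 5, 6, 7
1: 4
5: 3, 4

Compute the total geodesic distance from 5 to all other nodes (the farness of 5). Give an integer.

10

Distances from 5: 1:2, 2:2, 3:1, 4:1, 6:2, 7:2.
Sum = 2 + 2 + 1 + 1 + 2 + 2 = 10.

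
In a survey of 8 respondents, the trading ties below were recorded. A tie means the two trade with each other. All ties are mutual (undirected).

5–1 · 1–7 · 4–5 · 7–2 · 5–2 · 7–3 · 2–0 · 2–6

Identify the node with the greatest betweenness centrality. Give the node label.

2

Unnormalized betweenness of each node: 0:0, 1:2, 2:13, 3:0, 4:0, 5:15/2, 6:0, 7:15/2.
2 has the largest value, 13, making it the main broker — the node through which the most shortest paths run.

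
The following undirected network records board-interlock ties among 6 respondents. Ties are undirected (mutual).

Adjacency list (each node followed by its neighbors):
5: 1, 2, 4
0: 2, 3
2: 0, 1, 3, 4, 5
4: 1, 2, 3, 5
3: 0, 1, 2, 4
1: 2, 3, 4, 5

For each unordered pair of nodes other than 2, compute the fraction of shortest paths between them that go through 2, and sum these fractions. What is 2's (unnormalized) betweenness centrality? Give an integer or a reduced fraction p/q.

7/3

Pairs whose geodesics pass through 2 — 1–0: 1/2; 0–4: 1/2; 0–5: 1; 3–5: 1/3.
All other pairs contribute 0.
Summing the contributions gives betweenness(2) = 7/3.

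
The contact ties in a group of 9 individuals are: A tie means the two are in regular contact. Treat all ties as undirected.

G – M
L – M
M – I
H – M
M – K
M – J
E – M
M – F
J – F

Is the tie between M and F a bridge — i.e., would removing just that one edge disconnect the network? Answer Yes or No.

Even without that edge, M still reaches F via M – J – F, so the network stays connected. Not a bridge.

No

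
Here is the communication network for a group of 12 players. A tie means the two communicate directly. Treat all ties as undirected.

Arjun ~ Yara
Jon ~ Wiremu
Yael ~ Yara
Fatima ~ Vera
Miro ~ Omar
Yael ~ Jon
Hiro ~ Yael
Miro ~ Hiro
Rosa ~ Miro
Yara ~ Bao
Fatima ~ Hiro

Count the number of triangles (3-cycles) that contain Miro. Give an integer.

Miro's neighbors are Hiro, Omar, and Rosa, but none of them are tied to each other, so no triangle contains Miro.

0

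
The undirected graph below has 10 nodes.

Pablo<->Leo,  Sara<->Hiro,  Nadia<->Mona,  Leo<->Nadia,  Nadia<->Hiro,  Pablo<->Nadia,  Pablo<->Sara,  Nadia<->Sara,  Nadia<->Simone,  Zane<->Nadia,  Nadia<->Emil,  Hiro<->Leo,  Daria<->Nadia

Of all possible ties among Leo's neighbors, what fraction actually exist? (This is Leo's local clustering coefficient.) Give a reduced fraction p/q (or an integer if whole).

2/3

Leo's neighbors: Hiro, Nadia, and Pablo (k = 3).
Possible neighbor pairs: C(3,2) = 3. Edges among them: Hiro–Nadia, Nadia–Pablo → e = 2.
Clustering(Leo) = 2/3.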